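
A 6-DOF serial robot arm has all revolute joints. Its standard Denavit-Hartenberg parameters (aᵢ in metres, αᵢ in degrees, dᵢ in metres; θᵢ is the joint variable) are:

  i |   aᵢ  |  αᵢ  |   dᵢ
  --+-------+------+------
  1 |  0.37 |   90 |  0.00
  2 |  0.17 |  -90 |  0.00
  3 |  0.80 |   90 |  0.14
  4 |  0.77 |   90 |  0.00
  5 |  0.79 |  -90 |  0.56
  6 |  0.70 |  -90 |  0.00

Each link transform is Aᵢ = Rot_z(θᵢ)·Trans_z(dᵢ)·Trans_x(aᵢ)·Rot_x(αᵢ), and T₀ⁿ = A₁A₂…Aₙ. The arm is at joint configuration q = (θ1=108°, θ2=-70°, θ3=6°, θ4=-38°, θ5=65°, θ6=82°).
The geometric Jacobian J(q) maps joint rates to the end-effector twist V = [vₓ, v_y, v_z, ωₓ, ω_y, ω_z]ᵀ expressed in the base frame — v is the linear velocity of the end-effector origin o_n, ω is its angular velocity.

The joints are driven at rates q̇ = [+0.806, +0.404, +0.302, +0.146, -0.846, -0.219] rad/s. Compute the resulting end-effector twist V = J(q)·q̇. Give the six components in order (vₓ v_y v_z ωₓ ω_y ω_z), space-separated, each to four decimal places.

o_n = [0.3882, 0.7902, -2.0636]
J₁: ẑ×o_n = [-0.7902, 0.3882, 0.0000], ω = ẑ
J2: z=[0.9511, 0.3090, 0.0000] o=[-0.1143, 0.3519, 0.0000] → [-0.6377, 1.9626, 0.2616, 0.9511, 0.3090, 0.0000]
J3: z=[-0.2904, 0.8937, 0.3420] o=[-0.1323, 0.4072, -0.1597] → [-1.8325, -0.3748, -0.5764, -0.2904, 0.8937, 0.3420]
J4: z=[0.9348, 0.3413, -0.0982] o=[-0.3366, 0.7653, -0.8595] → [-0.4085, 1.0544, -0.2241, 0.9348, 0.3413, -0.0982]
J5: z=[0.3547, -0.8835, 0.3058] o=[-0.3230, 0.5183, -1.5887] → [0.3364, 0.3860, 0.7248, 0.3547, -0.8835, 0.3058]
J6: z=[0.3791, 0.4349, 0.8168] o=[0.5508, 0.1608, -1.8039] → [-0.6270, -0.0344, 0.3093, 0.3791, 0.4349, 0.8168]
V = J·q̇ = [-1.6549, 0.8275, -0.7820, 0.0499, 1.0968, 0.4573]

-1.6549 0.8275 -0.7820 0.0499 1.0968 0.4573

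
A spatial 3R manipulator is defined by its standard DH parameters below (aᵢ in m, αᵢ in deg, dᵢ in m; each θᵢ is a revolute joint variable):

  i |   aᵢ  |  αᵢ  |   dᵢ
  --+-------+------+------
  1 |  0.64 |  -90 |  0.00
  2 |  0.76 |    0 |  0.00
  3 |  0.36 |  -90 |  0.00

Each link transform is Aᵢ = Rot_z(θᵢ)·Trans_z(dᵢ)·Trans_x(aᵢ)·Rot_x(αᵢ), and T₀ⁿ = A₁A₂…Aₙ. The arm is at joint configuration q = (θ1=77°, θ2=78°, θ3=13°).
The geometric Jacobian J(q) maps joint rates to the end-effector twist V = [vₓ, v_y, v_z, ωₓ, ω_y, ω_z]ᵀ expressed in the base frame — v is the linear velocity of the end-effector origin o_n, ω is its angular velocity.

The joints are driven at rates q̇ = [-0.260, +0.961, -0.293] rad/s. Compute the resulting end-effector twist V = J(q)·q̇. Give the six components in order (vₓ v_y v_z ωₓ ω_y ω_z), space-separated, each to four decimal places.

-0.0142 -0.9767 -0.1477 -0.6509 0.1503 -0.2600

o_n = [0.1781, 0.7714, -1.1033]
J₁: ẑ×o_n = [-0.7714, 0.1781, 0.0000], ω = ẑ
J2: z=[-0.9744, 0.2250, 0.0000] o=[0.1440, 0.6236, 0.0000] → [-0.2482, -1.0751, -0.1517, -0.9744, 0.2250, 0.0000]
J3: z=[-0.9744, 0.2250, 0.0000] o=[0.1795, 0.7776, -0.7434] → [-0.0810, -0.3507, 0.0063, -0.9744, 0.2250, 0.0000]
V = J·q̇ = [-0.0142, -0.9767, -0.1477, -0.6509, 0.1503, -0.2600]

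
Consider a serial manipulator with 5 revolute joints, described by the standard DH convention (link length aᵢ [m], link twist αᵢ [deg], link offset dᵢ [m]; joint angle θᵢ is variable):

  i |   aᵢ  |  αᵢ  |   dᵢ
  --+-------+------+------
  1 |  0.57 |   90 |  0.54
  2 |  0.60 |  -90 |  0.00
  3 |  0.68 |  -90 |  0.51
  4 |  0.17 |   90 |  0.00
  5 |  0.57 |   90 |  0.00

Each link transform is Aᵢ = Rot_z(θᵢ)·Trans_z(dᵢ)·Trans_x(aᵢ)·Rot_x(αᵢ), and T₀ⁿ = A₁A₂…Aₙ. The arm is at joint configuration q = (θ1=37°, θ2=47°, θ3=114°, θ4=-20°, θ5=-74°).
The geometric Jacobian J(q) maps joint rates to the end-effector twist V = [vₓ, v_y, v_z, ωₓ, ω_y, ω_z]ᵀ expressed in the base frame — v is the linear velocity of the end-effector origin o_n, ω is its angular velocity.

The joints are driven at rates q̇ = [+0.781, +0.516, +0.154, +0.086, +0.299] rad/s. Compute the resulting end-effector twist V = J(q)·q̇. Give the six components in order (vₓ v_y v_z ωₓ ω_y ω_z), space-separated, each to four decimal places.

o_n = [-0.2043, 1.2546, 1.4753]
J₁: ẑ×o_n = [-1.2546, -0.2043, 0.0000], ω = ẑ
J2: z=[0.6018, -0.7986, 0.0000] o=[0.4552, 0.3430, 0.5400] → [-0.7470, -0.5629, 0.0219, 0.6018, -0.7986, 0.0000]
J3: z=[-0.5841, -0.4401, 0.6820] o=[0.7820, 0.5893, 0.9788] → [-0.6722, -0.3827, -0.8227, -0.5841, -0.4401, 0.6820]
J4: z=[-0.2528, -0.6998, -0.6681] o=[-0.0404, 0.7474, 1.1244] → [0.0932, 0.1982, -0.2429, -0.2528, -0.6998, -0.6681]
J5: z=[-0.2851, -0.6060, 0.7426] o=[-0.1975, 0.8117, 1.1165] → [-0.5463, 0.0973, -0.1303, -0.2851, -0.6060, 0.7426]
V = J·q̇ = [-1.6241, -0.4628, -0.1753, 0.1136, -0.7213, 1.0506]

-1.6241 -0.4628 -0.1753 0.1136 -0.7213 1.0506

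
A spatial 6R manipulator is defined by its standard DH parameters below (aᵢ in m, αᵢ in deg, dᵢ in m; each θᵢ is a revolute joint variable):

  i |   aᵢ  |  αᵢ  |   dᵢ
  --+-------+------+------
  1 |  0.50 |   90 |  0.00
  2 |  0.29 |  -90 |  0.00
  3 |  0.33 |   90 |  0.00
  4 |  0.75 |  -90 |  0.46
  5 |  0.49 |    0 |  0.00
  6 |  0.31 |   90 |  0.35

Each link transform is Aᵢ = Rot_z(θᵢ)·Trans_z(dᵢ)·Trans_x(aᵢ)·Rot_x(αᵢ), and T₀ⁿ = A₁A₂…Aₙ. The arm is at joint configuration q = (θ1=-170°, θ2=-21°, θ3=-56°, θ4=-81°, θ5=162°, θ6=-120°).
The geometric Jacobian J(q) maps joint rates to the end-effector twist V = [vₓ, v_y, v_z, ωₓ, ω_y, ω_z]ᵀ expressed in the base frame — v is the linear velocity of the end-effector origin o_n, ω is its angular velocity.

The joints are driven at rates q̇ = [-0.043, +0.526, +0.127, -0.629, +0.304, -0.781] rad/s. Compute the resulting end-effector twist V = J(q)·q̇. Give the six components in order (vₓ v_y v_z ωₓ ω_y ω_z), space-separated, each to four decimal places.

o_n = [-1.0294, 0.5125, -0.6486]
J₁: ẑ×o_n = [-0.5125, -1.0294, 0.0000], ω = ẑ
J2: z=[-0.1736, 0.9848, 0.0000] o=[-0.4924, -0.0868, 0.0000] → [-0.6387, -0.1126, 0.4248, -0.1736, 0.9848, 0.0000]
J3: z=[-0.3529, -0.0622, 0.9336] o=[-0.7590, -0.1338, -0.1039] → [-0.5695, -0.4446, -0.2449, -0.3529, -0.0622, 0.9336]
J4: z=[0.6651, 0.6851, 0.2971] o=[-0.9762, 0.1057, -0.1701] → [-0.4487, 0.3025, 0.3070, 0.6651, 0.6851, 0.2971]
J5: z=[-0.7052, 0.7071, -0.0519] o=[-0.4860, 0.5521, -0.7485] → [0.0686, 0.0986, 0.4121, -0.7052, 0.7071, -0.0519]
J6: z=[-0.7052, 0.7071, -0.0519] o=[-0.7012, 0.3668, -0.3491] → [-0.2042, -0.1941, 0.1293, -0.7052, 0.7071, -0.0519]
V = J·q̇ = [0.0763, -0.0801, 0.0235, -0.2181, -0.2581, -0.0866]

0.0763 -0.0801 0.0235 -0.2181 -0.2581 -0.0866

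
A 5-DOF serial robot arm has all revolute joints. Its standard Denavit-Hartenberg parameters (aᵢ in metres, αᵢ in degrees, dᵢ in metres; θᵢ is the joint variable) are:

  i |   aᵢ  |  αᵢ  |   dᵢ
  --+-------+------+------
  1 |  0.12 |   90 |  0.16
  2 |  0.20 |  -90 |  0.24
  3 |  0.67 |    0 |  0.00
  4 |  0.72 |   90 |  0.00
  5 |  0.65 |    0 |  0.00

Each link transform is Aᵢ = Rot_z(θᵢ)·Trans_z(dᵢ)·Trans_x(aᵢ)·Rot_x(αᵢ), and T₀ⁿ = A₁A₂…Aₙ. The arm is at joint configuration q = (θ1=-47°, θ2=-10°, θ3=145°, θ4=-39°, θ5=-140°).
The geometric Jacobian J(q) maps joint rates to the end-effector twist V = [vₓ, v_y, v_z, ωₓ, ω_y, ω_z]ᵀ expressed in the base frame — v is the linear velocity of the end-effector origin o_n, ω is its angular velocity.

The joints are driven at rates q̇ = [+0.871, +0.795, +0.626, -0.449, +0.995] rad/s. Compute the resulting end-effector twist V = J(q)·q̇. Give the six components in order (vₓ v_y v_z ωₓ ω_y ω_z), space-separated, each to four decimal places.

-0.5446 0.1951 -0.7984 0.2825 -1.0665 0.8792

o_n = [0.0186, 0.5046, -0.1803]
J₁: ẑ×o_n = [-0.5046, 0.0186, 0.0000], ω = ẑ
J2: z=[-0.7314, -0.6820, 0.0000] o=[0.0818, -0.0878, 0.1600] → [0.2321, -0.2489, -0.4764, -0.7314, -0.6820, 0.0000]
J3: z=[0.1184, -0.1270, 0.9848] o=[0.0406, -0.3955, 0.1253] → [-0.8476, 0.0145, 0.1038, 0.1184, -0.1270, 0.9848]
J4: z=[0.1184, -0.1270, 0.9848] o=[-0.0469, 0.2619, 0.2206] → [-0.1881, 0.1120, 0.0371, 0.1184, -0.1270, 0.9848]
J5: z=[0.8472, -0.5044, -0.1669] o=[0.3260, 0.8768, 0.2550] → [0.1574, 0.4201, -0.4704, 0.8472, -0.5044, -0.1669]
V = J·q̇ = [-0.5446, 0.1951, -0.7984, 0.2825, -1.0665, 0.8792]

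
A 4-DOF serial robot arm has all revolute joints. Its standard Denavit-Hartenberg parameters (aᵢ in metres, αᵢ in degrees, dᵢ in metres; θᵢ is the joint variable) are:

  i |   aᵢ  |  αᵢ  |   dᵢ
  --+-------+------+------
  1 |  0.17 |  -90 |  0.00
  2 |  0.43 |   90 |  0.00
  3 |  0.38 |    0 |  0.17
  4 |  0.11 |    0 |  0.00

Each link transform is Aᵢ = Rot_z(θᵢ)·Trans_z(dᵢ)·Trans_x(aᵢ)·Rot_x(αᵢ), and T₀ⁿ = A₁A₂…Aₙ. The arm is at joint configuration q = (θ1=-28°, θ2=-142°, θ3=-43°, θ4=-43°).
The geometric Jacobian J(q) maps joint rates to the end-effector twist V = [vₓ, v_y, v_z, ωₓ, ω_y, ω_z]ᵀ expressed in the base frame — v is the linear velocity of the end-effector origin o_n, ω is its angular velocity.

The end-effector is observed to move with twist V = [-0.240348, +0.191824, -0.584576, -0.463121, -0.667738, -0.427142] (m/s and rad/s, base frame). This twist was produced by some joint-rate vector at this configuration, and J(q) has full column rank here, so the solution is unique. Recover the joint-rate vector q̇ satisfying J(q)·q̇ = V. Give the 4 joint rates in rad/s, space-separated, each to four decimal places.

o_n = [-0.6134, -0.0917, 0.3066]
J₁: ẑ×o_n = [0.0917, -0.6134, 0.0000], ω = ẑ
J2: z=[0.4695, 0.8829, 0.0000] o=[0.1501, -0.0798, 0.0000] → [0.2707, -0.1439, 0.6686, 0.4695, 0.8829, 0.0000]
J3: z=[-0.5436, 0.2890, -0.7880] o=[-0.1491, 0.0793, 0.2647] → [-0.1226, 0.3886, 0.2271, -0.5436, 0.2890, -0.7880]
J4: z=[-0.5436, 0.2890, -0.7880] o=[-0.5565, 0.0024, 0.3019] → [-0.0727, 0.0474, 0.0676, -0.5436, 0.2890, -0.7880]
q̇ = J⁺·V = [-0.3050, -0.8070, -0.3480, 0.5030]

-0.3050 -0.8070 -0.3480 0.5030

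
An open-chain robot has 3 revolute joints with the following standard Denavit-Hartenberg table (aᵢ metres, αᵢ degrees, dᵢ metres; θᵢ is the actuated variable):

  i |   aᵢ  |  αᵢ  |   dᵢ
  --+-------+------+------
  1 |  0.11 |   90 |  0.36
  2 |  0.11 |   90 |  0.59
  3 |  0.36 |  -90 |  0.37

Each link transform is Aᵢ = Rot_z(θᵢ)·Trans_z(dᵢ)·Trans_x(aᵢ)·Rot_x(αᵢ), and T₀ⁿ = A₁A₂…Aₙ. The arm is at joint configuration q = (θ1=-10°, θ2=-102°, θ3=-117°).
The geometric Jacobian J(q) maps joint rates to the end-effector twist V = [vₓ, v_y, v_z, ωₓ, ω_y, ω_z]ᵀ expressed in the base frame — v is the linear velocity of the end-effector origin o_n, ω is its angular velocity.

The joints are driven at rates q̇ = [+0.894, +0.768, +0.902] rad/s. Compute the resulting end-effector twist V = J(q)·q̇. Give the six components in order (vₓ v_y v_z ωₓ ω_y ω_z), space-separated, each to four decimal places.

o_n = [-0.2839, -0.2233, 0.4892]
J₁: ẑ×o_n = [0.2233, -0.2839, 0.0000], ω = ẑ
J2: z=[-0.1736, -0.9848, 0.0000] o=[0.1083, -0.0191, 0.3600] → [-0.1272, 0.0224, -0.3508, -0.1736, -0.9848, 0.0000]
J3: z=[-0.9633, 0.1699, 0.2079] o=[-0.0166, -0.5962, 0.2524] → [-0.0373, 0.1725, -0.3138, -0.9633, 0.1699, 0.2079]
V = J·q̇ = [0.0683, -0.0809, -0.5524, -1.0022, -0.6031, 1.0815]

0.0683 -0.0809 -0.5524 -1.0022 -0.6031 1.0815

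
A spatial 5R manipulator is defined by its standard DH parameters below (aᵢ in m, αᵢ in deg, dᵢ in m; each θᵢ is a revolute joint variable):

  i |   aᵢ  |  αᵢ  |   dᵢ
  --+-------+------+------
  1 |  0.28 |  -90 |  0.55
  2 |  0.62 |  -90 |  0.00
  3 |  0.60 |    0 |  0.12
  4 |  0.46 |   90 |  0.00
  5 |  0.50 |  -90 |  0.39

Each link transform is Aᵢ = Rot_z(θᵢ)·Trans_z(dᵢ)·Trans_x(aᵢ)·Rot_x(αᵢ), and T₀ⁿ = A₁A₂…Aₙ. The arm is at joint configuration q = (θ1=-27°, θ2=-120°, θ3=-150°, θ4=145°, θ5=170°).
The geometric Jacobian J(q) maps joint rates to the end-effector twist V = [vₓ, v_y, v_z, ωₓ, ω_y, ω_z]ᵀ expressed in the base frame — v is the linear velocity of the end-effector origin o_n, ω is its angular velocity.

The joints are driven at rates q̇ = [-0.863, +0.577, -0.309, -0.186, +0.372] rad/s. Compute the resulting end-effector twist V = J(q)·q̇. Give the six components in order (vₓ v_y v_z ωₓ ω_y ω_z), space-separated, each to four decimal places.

o_n = [0.7052, 0.4103, 0.6830]
J₁: ẑ×o_n = [-0.4103, 0.7052, 0.0000], ω = ẑ
J2: z=[0.4540, 0.8910, 0.0000] o=[0.2495, -0.1271, 0.5500] → [0.1185, -0.0604, -0.1621, 0.4540, 0.8910, 0.0000]
J3: z=[0.7716, -0.3932, 0.5000] o=[-0.0267, 0.0136, 1.0869] → [-0.0395, 0.6777, 0.5938, 0.7716, -0.3932, 0.5000]
J4: z=[0.7716, -0.3932, 0.5000] o=[0.4336, 0.1158, 0.6969] → [-0.1417, 0.1466, 0.3340, 0.7716, -0.3932, 0.5000]
J5: z=[0.4911, 0.8678, -0.0755] o=[0.2476, 0.2555, 1.0938] → [-0.3449, 0.1672, -0.3211, 0.4911, 0.8678, -0.0755]
V = J·q̇ = [0.3327, -0.8179, -0.4586, 0.0627, 1.0316, -1.1386]

0.3327 -0.8179 -0.4586 0.0627 1.0316 -1.1386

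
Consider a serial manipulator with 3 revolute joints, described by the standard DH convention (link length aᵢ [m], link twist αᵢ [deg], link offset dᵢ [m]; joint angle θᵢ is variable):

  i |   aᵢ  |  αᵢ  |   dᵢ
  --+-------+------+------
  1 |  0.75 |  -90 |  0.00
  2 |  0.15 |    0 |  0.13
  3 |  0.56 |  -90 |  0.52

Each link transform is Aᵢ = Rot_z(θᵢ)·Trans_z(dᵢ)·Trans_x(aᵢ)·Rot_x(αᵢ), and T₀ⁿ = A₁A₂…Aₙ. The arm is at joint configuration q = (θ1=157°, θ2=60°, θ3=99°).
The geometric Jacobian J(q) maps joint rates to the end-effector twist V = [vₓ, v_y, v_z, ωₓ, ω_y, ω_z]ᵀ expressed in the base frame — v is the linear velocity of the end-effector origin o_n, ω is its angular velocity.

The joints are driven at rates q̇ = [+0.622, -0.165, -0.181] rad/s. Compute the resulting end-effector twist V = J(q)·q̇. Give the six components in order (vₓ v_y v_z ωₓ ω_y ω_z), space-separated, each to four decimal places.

0.2151 -0.2955 -0.1685 0.1352 0.3185 0.6220

o_n = [-0.5321, -0.4803, -0.3306]
J₁: ẑ×o_n = [0.4803, -0.5321, 0.0000], ω = ẑ
J2: z=[-0.3907, -0.9205, 0.0000] o=[-0.6904, 0.2930, 0.0000] → [0.3043, -0.1292, 0.4478, -0.3907, -0.9205, 0.0000]
J3: z=[-0.3907, -0.9205, 0.0000] o=[-0.8102, 0.2027, -0.1299] → [0.1847, -0.0784, 0.5228, -0.3907, -0.9205, 0.0000]
V = J·q̇ = [0.2151, -0.2955, -0.1685, 0.1352, 0.3185, 0.6220]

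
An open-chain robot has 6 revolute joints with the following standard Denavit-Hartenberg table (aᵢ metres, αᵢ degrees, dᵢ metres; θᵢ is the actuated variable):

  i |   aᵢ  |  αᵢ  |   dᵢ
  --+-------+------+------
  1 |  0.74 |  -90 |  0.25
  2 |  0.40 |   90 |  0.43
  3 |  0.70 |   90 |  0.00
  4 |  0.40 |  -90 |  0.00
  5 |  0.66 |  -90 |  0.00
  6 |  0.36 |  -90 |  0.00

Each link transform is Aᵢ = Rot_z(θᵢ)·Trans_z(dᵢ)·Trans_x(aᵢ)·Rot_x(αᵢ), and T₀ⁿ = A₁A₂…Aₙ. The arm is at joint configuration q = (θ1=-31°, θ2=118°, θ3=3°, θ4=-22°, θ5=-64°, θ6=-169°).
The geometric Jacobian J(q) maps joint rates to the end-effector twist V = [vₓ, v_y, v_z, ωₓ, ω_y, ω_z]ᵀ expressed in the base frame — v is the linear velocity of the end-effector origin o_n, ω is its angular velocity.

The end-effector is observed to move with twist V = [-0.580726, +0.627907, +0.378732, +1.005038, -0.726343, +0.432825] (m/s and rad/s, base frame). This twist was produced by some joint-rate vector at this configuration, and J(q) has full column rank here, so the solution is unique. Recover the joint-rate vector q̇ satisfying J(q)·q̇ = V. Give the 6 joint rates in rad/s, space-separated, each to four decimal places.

0.4990 0.2190 0.1260 -0.1290 0.7220 -0.9700

o_n = [-0.0139, 0.2635, -1.1286]
J₁: ẑ×o_n = [-0.2635, -0.0139, 0.0000], ω = ẑ
J2: z=[0.5150, 0.8572, 0.0000] o=[0.6343, -0.3811, 0.2500] → [-1.1817, 0.7100, 0.8876, 0.5150, 0.8572, 0.0000]
J3: z=[0.7568, -0.4548, -0.4695] o=[0.6948, 0.0842, -0.1032] → [0.5505, 1.1088, -0.1866, 0.7568, -0.4548, -0.4695]
J4: z=[-0.5354, -0.8433, -0.0462] o=[0.4324, 0.2846, -0.7204] → [0.3433, -0.1979, -0.3651, -0.5354, -0.8433, -0.0462]
J5: z=[0.5613, -0.3144, -0.7656] o=[0.1799, 0.4589, -0.9771] → [-0.1020, 0.2335, -0.1706, 0.5613, -0.3144, -0.7656]
J6: z=[-0.3326, 0.7614, -0.5565] o=[-0.3203, 0.0848, -1.1901] → [0.1463, -0.1500, -0.2927, -0.3326, 0.7614, -0.5565]
q̇ = J⁺·V = [0.4990, 0.2190, 0.1260, -0.1290, 0.7220, -0.9700]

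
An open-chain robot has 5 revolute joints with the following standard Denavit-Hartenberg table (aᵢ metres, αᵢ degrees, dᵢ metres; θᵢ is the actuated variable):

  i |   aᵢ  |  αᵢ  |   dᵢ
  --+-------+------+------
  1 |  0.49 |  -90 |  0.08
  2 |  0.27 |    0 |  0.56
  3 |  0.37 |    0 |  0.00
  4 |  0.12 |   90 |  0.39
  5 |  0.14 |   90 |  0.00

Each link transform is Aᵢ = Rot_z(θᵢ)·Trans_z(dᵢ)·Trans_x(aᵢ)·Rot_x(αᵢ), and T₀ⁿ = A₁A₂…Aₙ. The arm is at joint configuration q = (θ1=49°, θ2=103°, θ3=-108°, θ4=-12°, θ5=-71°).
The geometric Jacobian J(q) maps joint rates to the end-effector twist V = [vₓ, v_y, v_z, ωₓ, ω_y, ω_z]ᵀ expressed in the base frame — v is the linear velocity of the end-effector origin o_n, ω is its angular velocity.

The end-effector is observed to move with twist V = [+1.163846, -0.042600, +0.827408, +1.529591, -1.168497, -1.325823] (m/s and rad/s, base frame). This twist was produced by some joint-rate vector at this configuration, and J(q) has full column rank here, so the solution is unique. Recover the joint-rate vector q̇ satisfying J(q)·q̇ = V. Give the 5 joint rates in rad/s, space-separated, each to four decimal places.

-0.9280 -0.6420 -0.9270 -0.3520 -0.4160

o_n = [0.0103, 1.2581, -0.1024]
J₁: ẑ×o_n = [-1.2581, 0.0103, 0.0000], ω = ẑ
J2: z=[-0.7547, 0.6561, 0.0000] o=[0.3215, 0.3698, 0.0800] → [-0.1197, -0.1377, -0.4662, -0.7547, 0.6561, 0.0000]
J3: z=[-0.7547, 0.6561, 0.0000] o=[-0.1410, 0.6914, -0.1831] → [0.0529, 0.0609, -0.5269, -0.7547, 0.6561, 0.0000]
J4: z=[-0.7547, 0.6561, 0.0000] o=[0.1008, 0.9695, -0.1508] → [0.0318, 0.0365, -0.1583, -0.7547, 0.6561, 0.0000]
J5: z=[-0.1918, -0.2207, 0.9563] o=[-0.1182, 1.3120, -0.1157] → [0.0487, 0.1254, 0.0387, -0.1918, -0.2207, 0.9563]
q̇ = J⁺·V = [-0.9280, -0.6420, -0.9270, -0.3520, -0.4160]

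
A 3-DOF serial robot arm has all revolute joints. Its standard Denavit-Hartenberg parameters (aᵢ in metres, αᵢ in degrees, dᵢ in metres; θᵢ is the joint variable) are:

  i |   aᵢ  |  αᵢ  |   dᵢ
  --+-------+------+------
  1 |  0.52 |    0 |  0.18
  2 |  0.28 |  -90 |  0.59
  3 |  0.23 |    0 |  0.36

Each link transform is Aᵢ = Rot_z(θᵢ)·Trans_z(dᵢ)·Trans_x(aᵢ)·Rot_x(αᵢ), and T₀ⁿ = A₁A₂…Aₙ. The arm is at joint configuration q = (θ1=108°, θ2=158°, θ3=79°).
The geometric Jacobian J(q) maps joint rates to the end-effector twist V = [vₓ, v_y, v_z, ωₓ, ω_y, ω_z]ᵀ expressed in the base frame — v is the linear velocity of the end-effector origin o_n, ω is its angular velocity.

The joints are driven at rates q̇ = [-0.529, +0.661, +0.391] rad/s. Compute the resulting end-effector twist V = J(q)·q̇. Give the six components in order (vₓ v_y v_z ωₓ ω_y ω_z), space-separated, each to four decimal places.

o_n = [0.1758, 0.1463, 0.5442]
J₁: ẑ×o_n = [-0.1463, 0.1758, 0.0000], ω = ẑ
J2: z=[0.0000, 0.0000, 1.0000] o=[-0.1607, 0.4945, 0.1800] → [0.3482, 0.3365, -0.0000, 0.0000, 0.0000, 1.0000]
J3: z=[0.9976, -0.0698, 0.0000] o=[-0.1802, 0.2152, 0.7700] → [0.0157, 0.2252, -0.0439, 0.9976, -0.0698, 0.0000]
V = J·q̇ = [0.3137, 0.2175, -0.0172, 0.3900, -0.0273, 0.1320]

0.3137 0.2175 -0.0172 0.3900 -0.0273 0.1320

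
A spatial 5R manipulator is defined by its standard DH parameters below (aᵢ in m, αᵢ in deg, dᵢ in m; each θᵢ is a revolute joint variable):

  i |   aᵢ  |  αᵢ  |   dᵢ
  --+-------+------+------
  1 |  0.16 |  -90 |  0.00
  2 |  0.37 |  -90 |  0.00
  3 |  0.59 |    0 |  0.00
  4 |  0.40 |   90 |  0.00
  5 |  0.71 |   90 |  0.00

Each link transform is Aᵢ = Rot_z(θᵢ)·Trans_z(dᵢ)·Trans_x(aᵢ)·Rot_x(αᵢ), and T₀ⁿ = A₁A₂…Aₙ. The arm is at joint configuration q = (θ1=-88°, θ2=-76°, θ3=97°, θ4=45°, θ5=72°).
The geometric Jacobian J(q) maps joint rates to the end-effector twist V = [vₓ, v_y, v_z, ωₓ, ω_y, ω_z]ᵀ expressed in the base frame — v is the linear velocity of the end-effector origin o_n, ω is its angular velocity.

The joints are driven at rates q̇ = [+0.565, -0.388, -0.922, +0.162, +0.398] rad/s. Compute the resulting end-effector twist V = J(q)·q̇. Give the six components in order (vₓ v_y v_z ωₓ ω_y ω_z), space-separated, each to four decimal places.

o_n = [-0.9395, -0.8025, -0.3477]
J₁: ẑ×o_n = [0.8025, -0.9395, 0.0000], ω = ẑ
J2: z=[0.9994, 0.0349, 0.0000] o=[0.0056, -0.1599, 0.0000] → [-0.0121, 0.3475, -0.6092, 0.9994, 0.0349, 0.0000]
J3: z=[0.0339, -0.9697, -0.2419] o=[0.0087, -0.2494, 0.3590] → [0.5515, 0.2533, -0.9382, 0.0339, -0.9697, -0.2419]
J4: z=[0.0339, -0.9697, -0.2419] o=[-0.5771, -0.2524, 0.2892] → [0.4846, 0.1092, -0.3700, 0.0339, -0.9697, -0.2419]
J5: z=[-0.7823, -0.1764, 0.5974] o=[-0.8259, -0.1848, -0.0166] → [0.4274, -0.3269, 0.4632, -0.7823, -0.1764, 0.5974]
V = J·q̇ = [0.1983, -1.0116, 1.2258, -0.7249, 0.6532, 0.9866]

0.1983 -1.0116 1.2258 -0.7249 0.6532 0.9866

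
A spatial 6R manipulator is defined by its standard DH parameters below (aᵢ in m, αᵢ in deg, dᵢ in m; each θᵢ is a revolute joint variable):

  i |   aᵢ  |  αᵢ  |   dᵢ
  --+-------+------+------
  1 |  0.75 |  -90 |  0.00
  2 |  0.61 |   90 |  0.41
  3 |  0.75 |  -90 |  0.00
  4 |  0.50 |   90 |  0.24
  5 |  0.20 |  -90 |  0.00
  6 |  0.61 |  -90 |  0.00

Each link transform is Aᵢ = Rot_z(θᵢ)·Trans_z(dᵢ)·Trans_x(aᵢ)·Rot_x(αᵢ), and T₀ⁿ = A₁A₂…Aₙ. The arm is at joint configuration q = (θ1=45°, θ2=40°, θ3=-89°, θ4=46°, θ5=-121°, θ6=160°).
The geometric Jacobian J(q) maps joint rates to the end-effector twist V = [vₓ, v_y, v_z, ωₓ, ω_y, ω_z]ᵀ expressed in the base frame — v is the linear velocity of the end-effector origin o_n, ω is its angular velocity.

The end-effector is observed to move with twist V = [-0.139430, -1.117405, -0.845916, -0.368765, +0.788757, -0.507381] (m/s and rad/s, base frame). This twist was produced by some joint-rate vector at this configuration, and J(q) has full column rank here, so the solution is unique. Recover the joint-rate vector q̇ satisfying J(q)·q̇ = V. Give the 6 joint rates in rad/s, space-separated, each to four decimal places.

-0.8280 0.6830 0.7040 0.0830 -0.2830 0.1150

o_n = [1.3493, 0.4147, -1.2565]
J₁: ẑ×o_n = [-0.4147, 1.3493, 0.0000], ω = ẑ
J2: z=[-0.7071, 0.7071, 0.0000] o=[0.5303, 0.5303, 0.0000] → [-0.8885, -0.8885, -0.4974, -0.7071, 0.7071, 0.0000]
J3: z=[0.4545, 0.4545, 0.7660] o=[0.5708, 1.1507, -0.3921] → [0.1709, 0.9892, -0.6883, 0.4545, 0.4545, 0.7660]
J4: z=[0.5293, 0.5539, -0.6427] o=[1.1082, 0.6275, -0.4005] → [-0.6109, 0.2981, -0.2462, 0.5293, 0.5539, -0.6427]
J5: z=[0.8311, -0.1860, 0.5241] o=[1.3206, 0.3547, -0.8342] → [0.0471, 0.3661, 0.0552, 0.8311, -0.1860, 0.5241]
J6: z=[-0.1262, -0.9809, -0.1480] o=[1.2122, 0.3433, -0.6664] → [0.5894, -0.0948, 0.1254, -0.1262, -0.9809, -0.1480]
q̇ = J⁺·V = [-0.8280, 0.6830, 0.7040, 0.0830, -0.2830, 0.1150]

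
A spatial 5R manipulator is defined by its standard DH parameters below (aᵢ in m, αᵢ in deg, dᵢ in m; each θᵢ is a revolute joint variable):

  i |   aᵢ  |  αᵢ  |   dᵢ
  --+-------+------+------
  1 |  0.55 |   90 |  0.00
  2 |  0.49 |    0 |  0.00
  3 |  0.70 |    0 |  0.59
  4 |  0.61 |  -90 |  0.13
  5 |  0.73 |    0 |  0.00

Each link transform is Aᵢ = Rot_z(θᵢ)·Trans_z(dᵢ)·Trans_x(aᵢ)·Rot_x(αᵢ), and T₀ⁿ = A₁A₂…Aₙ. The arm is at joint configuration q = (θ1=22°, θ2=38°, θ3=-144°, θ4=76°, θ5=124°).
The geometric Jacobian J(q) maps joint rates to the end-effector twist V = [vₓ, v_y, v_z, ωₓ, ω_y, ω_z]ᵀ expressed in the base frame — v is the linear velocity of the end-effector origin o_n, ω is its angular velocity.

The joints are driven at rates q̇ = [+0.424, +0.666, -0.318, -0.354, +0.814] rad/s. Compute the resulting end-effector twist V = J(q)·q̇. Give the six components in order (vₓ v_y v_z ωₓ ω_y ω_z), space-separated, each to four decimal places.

o_n = [0.8941, 0.2374, -0.4721]
J₁: ẑ×o_n = [-0.2374, 0.8941, 0.0000], ω = ẑ
J2: z=[0.3746, -0.9272, 0.0000] o=[0.5100, 0.2060, 0.0000] → [0.4377, 0.1769, 0.3679, 0.3746, -0.9272, 0.0000]
J3: z=[0.3746, -0.9272, 0.0000] o=[0.8680, 0.3507, 0.3017] → [0.7174, 0.2899, -0.0182, 0.3746, -0.9272, 0.0000]
J4: z=[0.3746, -0.9272, 0.0000] o=[0.9101, -0.2686, -0.3712] → [0.0935, 0.0378, 0.1748, 0.3746, -0.9272, 0.0000]
J5: z=[0.4636, 0.1873, 0.8660] o=[1.4486, -0.1913, -0.6762] → [-0.3330, -0.5748, 0.3026, 0.4636, 0.1873, 0.8660]
V = J·q̇ = [-0.3415, -0.0766, 0.4353, 0.3751, 0.1580, 1.1289]

-0.3415 -0.0766 0.4353 0.3751 0.1580 1.1289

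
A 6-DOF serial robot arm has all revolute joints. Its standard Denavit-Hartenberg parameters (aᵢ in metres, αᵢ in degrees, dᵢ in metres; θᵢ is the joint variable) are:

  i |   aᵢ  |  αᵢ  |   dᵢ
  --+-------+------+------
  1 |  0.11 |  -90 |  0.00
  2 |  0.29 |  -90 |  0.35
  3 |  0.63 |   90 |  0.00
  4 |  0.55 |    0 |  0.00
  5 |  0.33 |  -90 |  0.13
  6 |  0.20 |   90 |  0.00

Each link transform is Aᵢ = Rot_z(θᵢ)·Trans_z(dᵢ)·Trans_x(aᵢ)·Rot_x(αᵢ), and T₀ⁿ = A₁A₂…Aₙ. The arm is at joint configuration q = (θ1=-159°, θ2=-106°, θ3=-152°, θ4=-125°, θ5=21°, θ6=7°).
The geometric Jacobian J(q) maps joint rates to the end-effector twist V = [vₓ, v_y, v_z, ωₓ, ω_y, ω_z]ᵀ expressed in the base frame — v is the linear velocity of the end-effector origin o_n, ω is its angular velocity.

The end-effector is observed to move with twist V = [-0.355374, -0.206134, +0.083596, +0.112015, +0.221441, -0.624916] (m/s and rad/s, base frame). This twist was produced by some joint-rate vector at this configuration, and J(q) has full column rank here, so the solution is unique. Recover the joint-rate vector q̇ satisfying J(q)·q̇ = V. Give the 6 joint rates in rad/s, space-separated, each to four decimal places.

o_n = [0.9047, -0.0216, -0.1929]
J₁: ẑ×o_n = [0.0216, 0.9047, -0.0000], ω = ẑ
J2: z=[0.3584, -0.9336, 0.0000] o=[-0.1027, -0.0394, 0.0000] → [0.1801, 0.0691, 0.9469, 0.3584, -0.9336, 0.0000]
J3: z=[-0.8974, -0.3445, 0.2756] o=[0.0974, -0.3375, 0.2788] → [0.0754, -0.2007, -0.0054, -0.8974, -0.3445, 0.2756]
J4: z=[-0.4372, 0.7779, -0.4513] o=[0.0602, -0.6686, -0.2559] → [0.3410, -0.3535, -0.9398, -0.4372, 0.7779, -0.4513]
J5: z=[-0.4372, 0.7779, -0.4513] o=[0.4831, -0.3476, -0.1124] → [0.0845, -0.2254, -0.4705, -0.4372, 0.7779, -0.4513]
J6: z=[0.1599, -0.4266, -0.8902] o=[0.7183, -0.0942, -0.1915] → [0.0652, -0.1657, 0.0911, 0.1599, -0.4266, -0.8902]
q̇ = J⁺·V = [-0.3450, -0.5330, -0.1630, -0.9570, 0.7360, 0.3760]

-0.3450 -0.5330 -0.1630 -0.9570 0.7360 0.3760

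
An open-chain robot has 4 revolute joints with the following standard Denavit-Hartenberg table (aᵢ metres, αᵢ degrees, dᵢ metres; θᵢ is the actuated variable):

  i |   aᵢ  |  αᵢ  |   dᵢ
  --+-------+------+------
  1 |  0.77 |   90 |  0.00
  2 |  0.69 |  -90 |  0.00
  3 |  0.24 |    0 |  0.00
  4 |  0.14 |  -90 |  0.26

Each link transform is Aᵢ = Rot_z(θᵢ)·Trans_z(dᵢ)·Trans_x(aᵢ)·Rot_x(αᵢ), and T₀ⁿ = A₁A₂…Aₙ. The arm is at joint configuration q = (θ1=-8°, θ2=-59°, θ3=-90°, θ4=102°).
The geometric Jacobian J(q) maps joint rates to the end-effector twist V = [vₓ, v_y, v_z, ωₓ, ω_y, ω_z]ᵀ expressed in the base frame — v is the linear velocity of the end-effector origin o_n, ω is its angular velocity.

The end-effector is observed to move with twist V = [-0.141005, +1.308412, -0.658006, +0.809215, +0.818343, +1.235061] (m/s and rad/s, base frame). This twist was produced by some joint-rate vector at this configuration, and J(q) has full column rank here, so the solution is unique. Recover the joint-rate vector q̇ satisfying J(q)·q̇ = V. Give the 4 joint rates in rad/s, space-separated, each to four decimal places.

o_n = [1.3756, -0.4063, -0.5749]
J₁: ẑ×o_n = [0.4063, 1.3756, -0.0000], ω = ẑ
J2: z=[-0.1392, -0.9903, 0.0000] o=[0.7625, -0.1072, 0.0000] → [0.5693, -0.0800, 0.6488, -0.1392, -0.9903, 0.0000]
J3: z=[0.8488, -0.1193, 0.5150] o=[1.1144, -0.1566, -0.5914] → [0.1266, 0.1205, -0.1808, 0.8488, -0.1193, 0.5150]
J4: z=[0.8488, -0.1193, 0.5150] o=[1.0810, -0.3943, -0.5914] → [0.0042, 0.1377, 0.0250, 0.8488, -0.1193, 0.5150]
q̇ = J⁺·V = [0.8220, -0.9230, 0.3850, 0.4170]

0.8220 -0.9230 0.3850 0.4170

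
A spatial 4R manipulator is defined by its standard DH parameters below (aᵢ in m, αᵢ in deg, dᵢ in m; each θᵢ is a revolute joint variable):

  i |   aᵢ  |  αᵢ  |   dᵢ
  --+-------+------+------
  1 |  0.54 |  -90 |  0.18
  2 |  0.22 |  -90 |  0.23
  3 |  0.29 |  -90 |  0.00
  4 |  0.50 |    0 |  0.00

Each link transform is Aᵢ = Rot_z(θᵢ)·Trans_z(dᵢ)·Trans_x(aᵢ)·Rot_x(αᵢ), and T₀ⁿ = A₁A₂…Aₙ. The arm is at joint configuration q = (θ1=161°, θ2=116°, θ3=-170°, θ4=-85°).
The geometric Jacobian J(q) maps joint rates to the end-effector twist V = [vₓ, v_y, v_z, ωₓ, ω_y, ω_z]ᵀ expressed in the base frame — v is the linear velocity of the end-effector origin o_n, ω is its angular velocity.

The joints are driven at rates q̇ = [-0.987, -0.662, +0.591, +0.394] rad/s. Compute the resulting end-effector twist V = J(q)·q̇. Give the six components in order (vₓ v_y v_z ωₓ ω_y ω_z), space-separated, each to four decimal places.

-0.1808 -0.0331 -0.1295 0.6198 0.0764 -0.7894

o_n = [-0.2260, -0.2267, 0.4959]
J₁: ẑ×o_n = [0.2267, -0.2260, 0.0000], ω = ẑ
J2: z=[-0.3256, -0.9455, 0.0000] o=[-0.5106, 0.1758, 0.1800] → [-0.2987, 0.1028, 0.4001, -0.3256, -0.9455, 0.0000]
J3: z=[0.8498, -0.2926, 0.4384] o=[-0.4943, -0.0731, -0.0177] → [-0.0829, -0.3189, -0.0521, 0.8498, -0.2926, 0.4384]
J4: z=[-0.2486, -0.9559, -0.1561] o=[-0.6290, -0.0799, 0.2390] → [-0.2685, 0.0010, 0.4218, -0.2486, -0.9559, -0.1561]
V = J·q̇ = [-0.1808, -0.0331, -0.1295, 0.6198, 0.0764, -0.7894]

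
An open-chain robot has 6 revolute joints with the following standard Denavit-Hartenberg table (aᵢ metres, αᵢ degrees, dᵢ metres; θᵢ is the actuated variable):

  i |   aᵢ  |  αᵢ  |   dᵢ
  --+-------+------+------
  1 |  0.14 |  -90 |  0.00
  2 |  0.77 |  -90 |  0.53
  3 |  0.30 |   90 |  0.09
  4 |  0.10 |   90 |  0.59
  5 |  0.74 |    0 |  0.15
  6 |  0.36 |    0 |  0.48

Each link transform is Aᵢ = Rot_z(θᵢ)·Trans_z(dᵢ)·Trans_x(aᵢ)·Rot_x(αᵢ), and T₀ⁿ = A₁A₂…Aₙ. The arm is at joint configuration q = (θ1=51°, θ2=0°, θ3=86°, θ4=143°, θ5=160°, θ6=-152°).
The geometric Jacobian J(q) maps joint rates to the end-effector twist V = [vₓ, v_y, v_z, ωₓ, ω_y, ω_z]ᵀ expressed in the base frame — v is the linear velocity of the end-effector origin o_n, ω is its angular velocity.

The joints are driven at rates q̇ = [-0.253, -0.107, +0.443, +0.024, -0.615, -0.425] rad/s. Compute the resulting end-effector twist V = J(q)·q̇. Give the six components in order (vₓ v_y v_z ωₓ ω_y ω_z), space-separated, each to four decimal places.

o_n = [1.3857, 1.2734, -0.4494]
J₁: ẑ×o_n = [-1.2734, 1.3857, 0.0000], ω = ẑ
J2: z=[-0.7771, 0.6293, 0.0000] o=[0.0881, 0.1088, 0.0000] → [-0.2828, -0.3492, -1.7217, -0.7771, 0.6293, 0.0000]
J3: z=[-0.0000, 0.0000, -1.0000] o=[0.1608, 1.0407, 0.0000] → [0.2327, -1.2249, -0.0000, -0.0000, 0.0000, -1.0000]
J4: z=[0.5736, 0.8192, -0.0000] o=[0.4065, 0.8687, -0.0900] → [-0.2944, 0.2061, -0.5699, 0.5736, 0.8192, -0.0000]
J5: z=[0.4930, -0.3452, -0.7986] o=[0.6795, 1.3978, -0.1502] → [0.0040, -0.4165, 0.1825, 0.4930, -0.3452, -0.7986]
J6: z=[0.4930, -0.3452, -0.7986] o=[1.3536, 1.2348, 0.1485] → [0.2373, 0.2691, 0.0302, 0.4930, -0.3452, -0.7986]
V = J·q̇ = [0.3452, -0.7091, 0.0455, -0.4158, 0.3113, 0.1346]

0.3452 -0.7091 0.0455 -0.4158 0.3113 0.1346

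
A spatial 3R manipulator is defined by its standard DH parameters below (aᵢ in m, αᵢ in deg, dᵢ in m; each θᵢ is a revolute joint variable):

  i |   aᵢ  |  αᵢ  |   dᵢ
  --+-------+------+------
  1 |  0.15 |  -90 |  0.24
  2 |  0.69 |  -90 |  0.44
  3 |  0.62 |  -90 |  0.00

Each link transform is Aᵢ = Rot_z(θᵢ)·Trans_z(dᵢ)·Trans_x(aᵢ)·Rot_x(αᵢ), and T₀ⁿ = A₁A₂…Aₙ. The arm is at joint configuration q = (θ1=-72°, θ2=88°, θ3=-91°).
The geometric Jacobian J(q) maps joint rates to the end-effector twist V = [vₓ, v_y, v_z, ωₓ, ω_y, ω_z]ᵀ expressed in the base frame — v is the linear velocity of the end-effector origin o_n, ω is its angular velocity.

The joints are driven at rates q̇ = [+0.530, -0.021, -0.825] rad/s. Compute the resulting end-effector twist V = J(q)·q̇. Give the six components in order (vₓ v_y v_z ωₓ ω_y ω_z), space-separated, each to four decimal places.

o_n = [1.0617, 0.1623, -0.4388]
J₁: ẑ×o_n = [-0.1623, 1.0617, 0.0000], ω = ẑ
J2: z=[0.9511, 0.3090, 0.0000] o=[0.0464, -0.1427, 0.2400] → [-0.2098, 0.6455, -0.0237, 0.9511, 0.3090, 0.0000]
J3: z=[-0.3088, 0.9505, -0.0349] o=[0.4723, -0.0296, -0.4496] → [0.0170, -0.0172, -0.6195, -0.3088, 0.9505, -0.0349]
V = J·q̇ = [-0.0956, 0.5634, 0.5116, 0.2348, -0.7906, 0.5588]

-0.0956 0.5634 0.5116 0.2348 -0.7906 0.5588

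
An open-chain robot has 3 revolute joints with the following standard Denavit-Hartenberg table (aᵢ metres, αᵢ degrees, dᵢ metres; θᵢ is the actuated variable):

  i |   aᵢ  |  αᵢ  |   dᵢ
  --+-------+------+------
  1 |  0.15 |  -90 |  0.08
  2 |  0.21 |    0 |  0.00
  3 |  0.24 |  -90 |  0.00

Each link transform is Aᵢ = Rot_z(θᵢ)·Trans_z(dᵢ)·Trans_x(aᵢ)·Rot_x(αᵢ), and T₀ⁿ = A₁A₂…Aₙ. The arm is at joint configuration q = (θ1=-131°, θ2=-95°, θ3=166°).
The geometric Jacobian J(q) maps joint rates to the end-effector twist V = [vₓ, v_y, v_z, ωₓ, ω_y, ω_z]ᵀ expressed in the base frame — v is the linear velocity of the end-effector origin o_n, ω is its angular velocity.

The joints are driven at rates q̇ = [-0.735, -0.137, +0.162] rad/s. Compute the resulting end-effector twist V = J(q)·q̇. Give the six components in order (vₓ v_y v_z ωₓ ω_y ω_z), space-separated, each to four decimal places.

o_n = [-0.1377, -0.1584, 0.0623]
J₁: ẑ×o_n = [0.1584, -0.1377, 0.0000], ω = ẑ
J2: z=[0.7547, -0.6561, 0.0000] o=[-0.0984, -0.1132, 0.0800] → [0.0116, 0.0134, -0.0598, 0.7547, -0.6561, 0.0000]
J3: z=[0.7547, -0.6561, 0.0000] o=[-0.0864, -0.0994, 0.2892] → [0.1489, 0.1713, -0.0781, 0.7547, -0.6561, 0.0000]
V = J·q̇ = [-0.0939, 0.1271, -0.0045, 0.0189, -0.0164, -0.7350]

-0.0939 0.1271 -0.0045 0.0189 -0.0164 -0.7350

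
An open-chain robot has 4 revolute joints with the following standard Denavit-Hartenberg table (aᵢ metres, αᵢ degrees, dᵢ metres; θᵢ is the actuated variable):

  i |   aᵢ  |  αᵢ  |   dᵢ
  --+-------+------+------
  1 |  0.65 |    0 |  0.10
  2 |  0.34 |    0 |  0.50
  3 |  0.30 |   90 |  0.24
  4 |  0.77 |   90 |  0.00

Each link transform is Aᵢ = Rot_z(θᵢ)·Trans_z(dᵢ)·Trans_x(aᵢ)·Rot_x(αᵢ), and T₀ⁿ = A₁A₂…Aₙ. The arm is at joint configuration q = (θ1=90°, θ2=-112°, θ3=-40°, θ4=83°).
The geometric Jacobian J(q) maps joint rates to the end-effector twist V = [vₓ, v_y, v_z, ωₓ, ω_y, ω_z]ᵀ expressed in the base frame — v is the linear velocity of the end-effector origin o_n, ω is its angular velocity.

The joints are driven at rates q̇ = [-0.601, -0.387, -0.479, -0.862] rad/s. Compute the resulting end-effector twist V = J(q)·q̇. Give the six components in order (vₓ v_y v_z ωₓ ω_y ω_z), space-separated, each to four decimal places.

0.0640 -1.1644 -0.0809 0.7611 0.4047 -1.4670

o_n = [0.5001, 0.1749, 1.6043]
J₁: ẑ×o_n = [-0.1749, 0.5001, 0.0000], ω = ẑ
J2: z=[0.0000, 0.0000, 1.0000] o=[0.0000, 0.6500, 0.1000] → [0.4751, 0.5001, -0.0000, 0.0000, 0.0000, 1.0000]
J3: z=[0.0000, 0.0000, 1.0000] o=[0.3152, 0.5226, 0.6000] → [0.3477, 0.1849, -0.0000, 0.0000, 0.0000, 1.0000]
J4: z=[-0.8829, -0.4695, 0.0000] o=[0.4561, 0.2577, 0.8400] → [-0.3588, 0.6748, 0.0938, -0.8829, -0.4695, 0.0000]
V = J·q̇ = [0.0640, -1.1644, -0.0809, 0.7611, 0.4047, -1.4670]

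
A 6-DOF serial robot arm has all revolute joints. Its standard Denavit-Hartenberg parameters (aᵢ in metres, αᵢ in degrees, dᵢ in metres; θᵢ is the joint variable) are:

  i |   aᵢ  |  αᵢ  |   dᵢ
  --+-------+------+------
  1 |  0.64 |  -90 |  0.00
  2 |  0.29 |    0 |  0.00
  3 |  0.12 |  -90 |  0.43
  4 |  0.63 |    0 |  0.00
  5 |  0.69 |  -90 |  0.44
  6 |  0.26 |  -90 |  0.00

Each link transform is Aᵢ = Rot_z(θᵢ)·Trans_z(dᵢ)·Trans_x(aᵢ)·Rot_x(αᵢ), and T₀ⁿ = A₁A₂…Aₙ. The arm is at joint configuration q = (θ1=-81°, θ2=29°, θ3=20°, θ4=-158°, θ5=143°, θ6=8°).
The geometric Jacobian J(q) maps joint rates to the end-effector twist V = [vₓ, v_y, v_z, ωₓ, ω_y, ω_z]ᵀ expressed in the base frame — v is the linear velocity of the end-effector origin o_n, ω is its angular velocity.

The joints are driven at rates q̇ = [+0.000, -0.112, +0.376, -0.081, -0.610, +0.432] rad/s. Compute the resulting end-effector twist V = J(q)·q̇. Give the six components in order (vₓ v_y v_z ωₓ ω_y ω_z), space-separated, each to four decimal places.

0.5436 0.2822 0.2574 -0.0583 -0.6115 0.3690

o_n = [1.0384, -0.7314, -0.7459]
J₁: ẑ×o_n = [0.7314, 1.0384, -0.0000], ω = ẑ
J2: z=[0.9877, 0.1564, 0.0000] o=[0.1001, -0.6321, 0.0000] → [-0.1167, 0.7368, -0.2448, 0.9877, 0.1564, 0.0000]
J3: z=[0.9877, 0.1564, 0.0000] o=[0.1398, -0.8826, -0.1406] → [-0.0947, 0.5979, 0.0088, 0.9877, 0.1564, 0.0000]
J4: z=[-0.1181, 0.7454, -0.6561] o=[0.5768, -0.8931, -0.2312] → [-0.2776, -0.3636, -0.3632, -0.1181, 0.7454, -0.6561]
J5: z=[-0.1181, 0.7454, -0.6561] o=[0.7500, -0.4777, 0.2097] → [-0.8788, -0.3021, -0.1851, -0.1181, 0.7454, -0.6561]
J6: z=[-0.9275, -0.3188, -0.1953] o=[0.9428, -0.5537, -0.5820] → [0.0176, -0.1707, 0.1953, -0.9275, -0.3188, -0.1953]
V = J·q̇ = [0.5436, 0.2822, 0.2574, -0.0583, -0.6115, 0.3690]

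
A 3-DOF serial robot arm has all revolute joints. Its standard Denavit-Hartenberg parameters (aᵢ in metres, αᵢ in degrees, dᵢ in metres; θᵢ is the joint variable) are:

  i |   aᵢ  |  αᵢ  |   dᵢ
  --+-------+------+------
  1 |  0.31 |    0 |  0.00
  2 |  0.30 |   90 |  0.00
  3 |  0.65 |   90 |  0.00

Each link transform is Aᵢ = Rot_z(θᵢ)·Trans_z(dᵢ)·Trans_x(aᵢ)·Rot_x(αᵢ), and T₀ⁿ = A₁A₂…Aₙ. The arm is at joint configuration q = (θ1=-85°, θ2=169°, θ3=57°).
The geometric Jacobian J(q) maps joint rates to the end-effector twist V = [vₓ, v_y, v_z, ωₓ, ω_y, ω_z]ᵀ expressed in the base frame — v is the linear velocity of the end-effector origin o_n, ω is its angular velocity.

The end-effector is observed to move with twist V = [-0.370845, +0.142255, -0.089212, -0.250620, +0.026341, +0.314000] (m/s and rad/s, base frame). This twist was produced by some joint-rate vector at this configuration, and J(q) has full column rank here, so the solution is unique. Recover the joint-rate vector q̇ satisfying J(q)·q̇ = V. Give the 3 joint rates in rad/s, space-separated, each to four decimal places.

o_n = [0.0954, 0.3416, 0.5451]
J₁: ẑ×o_n = [-0.3416, 0.0954, 0.0000], ω = ẑ
J2: z=[0.0000, 0.0000, 1.0000] o=[0.0270, -0.3088, 0.0000] → [-0.6504, 0.0684, 0.0000, 0.0000, 0.0000, 1.0000]
J3: z=[0.9945, -0.1045, 0.0000] o=[0.0584, -0.0105, 0.0000] → [-0.0570, -0.5421, 0.3540, 0.9945, -0.1045, 0.0000]
q̇ = J⁺·V = [-0.5860, 0.9000, -0.2520]

-0.5860 0.9000 -0.2520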